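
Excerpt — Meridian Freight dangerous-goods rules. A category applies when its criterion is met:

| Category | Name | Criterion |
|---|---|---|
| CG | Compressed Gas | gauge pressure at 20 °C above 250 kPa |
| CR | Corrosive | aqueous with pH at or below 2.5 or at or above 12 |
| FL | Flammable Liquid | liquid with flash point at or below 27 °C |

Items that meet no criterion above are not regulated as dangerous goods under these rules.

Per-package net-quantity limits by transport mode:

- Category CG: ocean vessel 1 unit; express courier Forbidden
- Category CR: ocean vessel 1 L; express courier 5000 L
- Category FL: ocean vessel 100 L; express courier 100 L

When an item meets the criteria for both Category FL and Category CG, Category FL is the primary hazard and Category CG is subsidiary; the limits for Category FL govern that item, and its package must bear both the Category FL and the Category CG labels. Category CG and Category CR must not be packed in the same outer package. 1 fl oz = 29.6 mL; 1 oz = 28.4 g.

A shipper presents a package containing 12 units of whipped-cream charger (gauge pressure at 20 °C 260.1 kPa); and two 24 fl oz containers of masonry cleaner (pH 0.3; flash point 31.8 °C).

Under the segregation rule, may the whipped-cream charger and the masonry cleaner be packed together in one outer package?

No

Gauge pressure at 20 °C 260.1 kPa meets the Category CG criterion (Compressed Gas), so the whipped-cream charger is Category CG.
The masonry cleaner has pH 0.3, which is ≤ 2.5, so it is Category CR (Corrosive).
Category CG and Category CR may not share an outer package.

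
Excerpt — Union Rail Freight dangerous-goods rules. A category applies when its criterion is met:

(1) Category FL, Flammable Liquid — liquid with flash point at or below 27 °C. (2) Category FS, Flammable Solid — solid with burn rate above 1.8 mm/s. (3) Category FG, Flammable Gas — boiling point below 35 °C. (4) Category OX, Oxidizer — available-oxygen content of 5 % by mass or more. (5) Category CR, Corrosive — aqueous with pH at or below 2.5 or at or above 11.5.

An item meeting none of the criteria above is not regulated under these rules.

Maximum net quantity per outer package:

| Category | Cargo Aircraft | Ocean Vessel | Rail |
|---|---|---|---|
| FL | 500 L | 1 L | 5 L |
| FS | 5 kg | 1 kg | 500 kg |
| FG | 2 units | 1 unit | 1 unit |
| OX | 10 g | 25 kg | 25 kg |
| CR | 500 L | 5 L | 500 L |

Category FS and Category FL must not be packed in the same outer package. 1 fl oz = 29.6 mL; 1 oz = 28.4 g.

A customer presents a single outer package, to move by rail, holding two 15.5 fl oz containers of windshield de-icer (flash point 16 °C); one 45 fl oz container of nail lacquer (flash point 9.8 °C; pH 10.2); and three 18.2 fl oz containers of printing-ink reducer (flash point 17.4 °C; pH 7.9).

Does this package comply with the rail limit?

Flash point 16 °C meets the Category FL criterion (Flammable Liquid), so the windshield de-icer is Category FL.
Nail lacquer: flash point 9.8 °C ≤ 27 °C → Category FL (Flammable Liquid).
Flash point 17.4 °C meets the Category FL criterion (Flammable Liquid), so the printing-ink reducer is Category FL.
Category FL net quantity: (two 15.5 fl oz containers = 917.6 mL) + (one 45 fl oz container = 1.332 L) + (three 18.2 fl oz containers = 1616.16 mL) = 3865.76 mL.
That is within the Category FL rail limit of 5 L.

Yes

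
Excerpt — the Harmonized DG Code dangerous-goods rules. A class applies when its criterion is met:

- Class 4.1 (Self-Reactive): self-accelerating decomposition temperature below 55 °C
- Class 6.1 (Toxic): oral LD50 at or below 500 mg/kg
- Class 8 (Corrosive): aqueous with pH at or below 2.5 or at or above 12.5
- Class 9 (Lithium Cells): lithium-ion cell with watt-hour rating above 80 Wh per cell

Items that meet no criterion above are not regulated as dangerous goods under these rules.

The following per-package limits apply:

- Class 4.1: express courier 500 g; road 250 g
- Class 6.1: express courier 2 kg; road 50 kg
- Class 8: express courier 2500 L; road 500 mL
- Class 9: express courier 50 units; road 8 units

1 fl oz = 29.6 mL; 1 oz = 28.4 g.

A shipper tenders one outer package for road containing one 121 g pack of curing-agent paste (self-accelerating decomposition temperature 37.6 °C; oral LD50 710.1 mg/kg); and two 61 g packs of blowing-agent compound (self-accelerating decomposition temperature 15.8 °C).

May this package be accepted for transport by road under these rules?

Self-accelerating decomposition temperature 37.6 °C meets the Class 4.1 criterion (Self-Reactive), so the curing-agent paste is Class 4.1.
Self-accelerating decomposition temperature 15.8 °C meets the Class 4.1 criterion (Self-Reactive), so the blowing-agent compound is Class 4.1.
Class 4.1 net quantity: 121 g + (two 61 g packs = 122 g) = 243 g.
243 g ≤ 250 g (road limit, Class 4.1) — within limit.

Yes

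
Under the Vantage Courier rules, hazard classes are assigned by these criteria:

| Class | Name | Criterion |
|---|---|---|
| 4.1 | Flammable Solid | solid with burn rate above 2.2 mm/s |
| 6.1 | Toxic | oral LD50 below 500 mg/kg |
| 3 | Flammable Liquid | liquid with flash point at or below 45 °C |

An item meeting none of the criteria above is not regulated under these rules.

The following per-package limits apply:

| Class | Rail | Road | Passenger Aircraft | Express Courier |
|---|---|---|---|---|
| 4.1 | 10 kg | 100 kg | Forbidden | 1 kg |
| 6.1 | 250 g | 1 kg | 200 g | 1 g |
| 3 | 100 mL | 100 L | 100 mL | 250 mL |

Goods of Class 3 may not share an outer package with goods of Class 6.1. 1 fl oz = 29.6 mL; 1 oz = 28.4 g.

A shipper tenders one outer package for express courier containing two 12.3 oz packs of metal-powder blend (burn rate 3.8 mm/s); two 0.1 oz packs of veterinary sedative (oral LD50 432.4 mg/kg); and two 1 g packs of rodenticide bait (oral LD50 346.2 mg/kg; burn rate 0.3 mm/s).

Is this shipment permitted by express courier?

No

Burn rate 3.8 mm/s meets the Class 4.1 criterion (Flammable Solid), so the metal-powder blend is Class 4.1.
With oral LD50 432.4 mg/kg (< 500 mg/kg), the veterinary sedative falls in Class 6.1.
With oral LD50 346.2 mg/kg (< 500 mg/kg), the rodenticide bait falls in Class 6.1.
Total Class 6.1: (two 0.1 oz packs = 5.68 g) + (two 1 g packs = 2 g) = 7.68 g.
That exceeds the Class 6.1 express courier limit of 1 g.
Class 4.1 quantity: two 12.3 oz packs = 698.64 g.
698.64 g is within the express courier limit of 1 kg for Class 4.1.
The segregation rule (Class 3 with Class 6.1) does not apply to Class 6.1 with Class 4.1.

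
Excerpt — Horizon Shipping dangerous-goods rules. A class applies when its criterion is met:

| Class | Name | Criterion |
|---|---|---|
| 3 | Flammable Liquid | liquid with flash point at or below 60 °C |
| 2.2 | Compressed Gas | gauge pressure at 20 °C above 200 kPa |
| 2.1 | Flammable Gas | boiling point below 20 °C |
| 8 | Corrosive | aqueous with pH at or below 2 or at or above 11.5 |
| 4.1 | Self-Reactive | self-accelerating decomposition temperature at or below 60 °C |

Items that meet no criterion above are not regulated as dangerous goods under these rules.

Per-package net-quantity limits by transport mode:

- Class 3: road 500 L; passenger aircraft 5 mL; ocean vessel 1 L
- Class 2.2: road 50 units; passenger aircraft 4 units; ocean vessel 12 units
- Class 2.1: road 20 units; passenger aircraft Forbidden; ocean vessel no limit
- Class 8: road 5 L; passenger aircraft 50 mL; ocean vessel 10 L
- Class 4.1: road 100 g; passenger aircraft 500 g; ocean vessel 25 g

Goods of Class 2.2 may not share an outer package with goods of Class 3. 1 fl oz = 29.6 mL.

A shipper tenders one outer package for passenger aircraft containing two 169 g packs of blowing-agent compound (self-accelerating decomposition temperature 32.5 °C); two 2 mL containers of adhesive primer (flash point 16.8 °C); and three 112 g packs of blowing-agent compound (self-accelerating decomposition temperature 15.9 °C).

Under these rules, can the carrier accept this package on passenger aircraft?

No

Self-accelerating decomposition temperature 32.5 °C meets the Class 4.1 criterion (Self-Reactive), so the blowing-agent compound is Class 4.1.
The adhesive primer has flash point 16.8 °C, which is ≤ 60 °C, so it is Class 3 (Flammable Liquid).
The blowing-agent compound has self-accelerating decomposition temperature 15.9 °C, which is ≤ 60 °C, so it is Class 4.1 (Self-Reactive).
Class 4.1 net quantity: (two 169 g packs = 338 g) + (three 112 g packs = 336 g) = 674 g.
That exceeds the Class 4.1 passenger aircraft limit of 500 g.
Class 3 quantity: two 2 mL containers = 4 mL.
That is within the Class 3 passenger aircraft limit of 5 mL.
The segregation rule (Class 2.2 with Class 3) does not apply to Class 4.1 with Class 3.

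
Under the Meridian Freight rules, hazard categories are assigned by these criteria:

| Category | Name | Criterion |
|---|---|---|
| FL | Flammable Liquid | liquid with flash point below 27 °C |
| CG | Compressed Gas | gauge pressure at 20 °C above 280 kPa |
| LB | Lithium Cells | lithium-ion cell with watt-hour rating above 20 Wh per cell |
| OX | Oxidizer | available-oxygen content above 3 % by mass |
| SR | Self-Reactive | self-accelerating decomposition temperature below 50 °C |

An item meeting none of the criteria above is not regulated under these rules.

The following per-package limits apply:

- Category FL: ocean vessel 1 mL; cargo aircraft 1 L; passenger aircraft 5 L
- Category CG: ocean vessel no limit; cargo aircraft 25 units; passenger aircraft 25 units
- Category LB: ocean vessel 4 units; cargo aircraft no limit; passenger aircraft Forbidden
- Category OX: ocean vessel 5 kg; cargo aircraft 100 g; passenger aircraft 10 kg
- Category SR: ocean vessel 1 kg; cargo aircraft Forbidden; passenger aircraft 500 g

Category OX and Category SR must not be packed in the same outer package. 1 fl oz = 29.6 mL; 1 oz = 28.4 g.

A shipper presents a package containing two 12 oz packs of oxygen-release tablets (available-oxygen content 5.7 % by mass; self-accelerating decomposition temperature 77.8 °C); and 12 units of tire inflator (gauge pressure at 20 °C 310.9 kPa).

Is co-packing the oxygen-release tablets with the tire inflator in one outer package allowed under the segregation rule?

Yes

The oxygen-release tablets have available-oxygen content 5.7 % by mass, which is > 3 % by mass, so they are Category OX (Oxidizer).
Gauge pressure at 20 °C 310.9 kPa meets the Category CG criterion (Compressed Gas), so the tire inflator is Category CG.
No segregation rule bars Category OX with Category CG.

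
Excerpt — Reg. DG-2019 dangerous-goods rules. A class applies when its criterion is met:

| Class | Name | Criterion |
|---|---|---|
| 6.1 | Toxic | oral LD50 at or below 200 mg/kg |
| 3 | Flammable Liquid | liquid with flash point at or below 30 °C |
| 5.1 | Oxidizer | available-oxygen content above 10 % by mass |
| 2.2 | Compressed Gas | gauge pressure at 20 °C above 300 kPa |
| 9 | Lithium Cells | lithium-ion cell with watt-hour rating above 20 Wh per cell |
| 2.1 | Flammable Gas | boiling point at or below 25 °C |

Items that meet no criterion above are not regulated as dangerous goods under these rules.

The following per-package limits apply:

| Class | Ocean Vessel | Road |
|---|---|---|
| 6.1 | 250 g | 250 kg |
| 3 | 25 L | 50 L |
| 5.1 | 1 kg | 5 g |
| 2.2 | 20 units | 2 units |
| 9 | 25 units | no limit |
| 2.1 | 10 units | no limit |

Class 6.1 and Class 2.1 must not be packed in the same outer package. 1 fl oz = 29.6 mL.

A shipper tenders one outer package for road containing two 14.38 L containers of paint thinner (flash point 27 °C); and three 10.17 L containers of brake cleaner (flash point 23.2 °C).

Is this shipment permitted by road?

The paint thinner has flash point 27 °C, which is ≤ 30 °C, so it is Class 3 (Flammable Liquid).
Brake cleaner: flash point 23.2 °C ≤ 30 °C → Class 3 (Flammable Liquid).
Class 3 net quantity: (two 14.38 L containers = 28.76 L) + (three 10.17 L containers = 30.51 L) = 59.27 L.
59.27 L exceeds the road limit of 50 L for Class 3.

No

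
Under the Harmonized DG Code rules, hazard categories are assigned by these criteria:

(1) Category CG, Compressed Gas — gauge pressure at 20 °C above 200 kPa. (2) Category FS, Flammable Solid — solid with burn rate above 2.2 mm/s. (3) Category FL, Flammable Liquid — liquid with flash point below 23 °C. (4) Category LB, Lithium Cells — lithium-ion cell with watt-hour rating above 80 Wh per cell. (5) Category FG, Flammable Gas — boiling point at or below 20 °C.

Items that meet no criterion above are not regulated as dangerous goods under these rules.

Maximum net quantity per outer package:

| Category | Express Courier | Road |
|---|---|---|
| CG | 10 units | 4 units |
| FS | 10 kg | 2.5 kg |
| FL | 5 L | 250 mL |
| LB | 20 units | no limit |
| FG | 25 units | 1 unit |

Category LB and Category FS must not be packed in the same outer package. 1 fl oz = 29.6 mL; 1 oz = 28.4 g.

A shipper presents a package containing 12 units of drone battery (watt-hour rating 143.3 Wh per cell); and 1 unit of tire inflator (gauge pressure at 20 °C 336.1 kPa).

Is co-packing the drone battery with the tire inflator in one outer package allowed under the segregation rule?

Watt-hour rating 143.3 Wh per cell meets the Category LB criterion (Lithium Cells), so the drone battery is Category LB.
The tire inflator has gauge pressure at 20 °C 336.1 kPa, which is > 200 kPa, so it is Category CG (Compressed Gas).
No segregation rule bars Category LB with Category CG.

Yes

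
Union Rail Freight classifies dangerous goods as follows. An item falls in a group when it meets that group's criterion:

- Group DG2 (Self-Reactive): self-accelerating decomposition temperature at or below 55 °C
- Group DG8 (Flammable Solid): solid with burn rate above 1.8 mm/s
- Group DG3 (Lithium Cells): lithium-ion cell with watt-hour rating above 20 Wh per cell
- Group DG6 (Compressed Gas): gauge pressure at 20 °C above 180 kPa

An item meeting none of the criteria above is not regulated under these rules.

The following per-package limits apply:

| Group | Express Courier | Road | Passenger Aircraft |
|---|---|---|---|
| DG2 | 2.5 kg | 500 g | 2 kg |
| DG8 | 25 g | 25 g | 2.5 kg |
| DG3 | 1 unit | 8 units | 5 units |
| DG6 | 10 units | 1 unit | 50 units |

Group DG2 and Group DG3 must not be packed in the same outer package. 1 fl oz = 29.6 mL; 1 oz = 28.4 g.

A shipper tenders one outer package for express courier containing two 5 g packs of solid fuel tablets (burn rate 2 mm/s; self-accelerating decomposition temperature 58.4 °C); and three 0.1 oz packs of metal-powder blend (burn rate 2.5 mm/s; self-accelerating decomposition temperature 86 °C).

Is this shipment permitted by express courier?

Yes

With burn rate 2 mm/s (> 1.8 mm/s), the solid fuel tablets fall in Group DG8.
With burn rate 2.5 mm/s (> 1.8 mm/s), the metal-powder blend falls in Group DG8.
Total Group DG8: (two 5 g packs = 10 g) + (three 0.1 oz packs = 8.52 g) = 18.52 g.
18.52 g ≤ 25 g (express courier limit, Group DG8) — within limit.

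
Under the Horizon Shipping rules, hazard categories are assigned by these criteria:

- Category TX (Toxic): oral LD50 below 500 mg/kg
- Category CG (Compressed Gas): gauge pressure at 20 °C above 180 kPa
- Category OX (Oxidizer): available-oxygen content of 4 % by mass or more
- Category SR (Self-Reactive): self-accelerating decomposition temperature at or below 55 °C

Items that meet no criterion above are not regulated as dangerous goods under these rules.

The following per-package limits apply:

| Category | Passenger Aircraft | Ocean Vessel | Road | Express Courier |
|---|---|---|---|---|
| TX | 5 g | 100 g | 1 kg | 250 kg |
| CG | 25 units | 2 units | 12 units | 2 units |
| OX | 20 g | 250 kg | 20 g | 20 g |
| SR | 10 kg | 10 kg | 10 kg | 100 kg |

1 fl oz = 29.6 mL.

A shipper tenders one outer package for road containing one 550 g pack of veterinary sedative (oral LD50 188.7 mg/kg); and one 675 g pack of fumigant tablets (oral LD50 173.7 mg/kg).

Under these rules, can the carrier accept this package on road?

Oral LD50 188.7 mg/kg meets the Category TX criterion (Toxic), so the veterinary sedative is Category TX.
Oral LD50 173.7 mg/kg meets the Category TX criterion (Toxic), so the fumigant tablets are Category TX.
Total Category TX: 550 g + 675 g = 1.225 kg.
1.225 kg exceeds the road limit of 1 kg for Category TX.

No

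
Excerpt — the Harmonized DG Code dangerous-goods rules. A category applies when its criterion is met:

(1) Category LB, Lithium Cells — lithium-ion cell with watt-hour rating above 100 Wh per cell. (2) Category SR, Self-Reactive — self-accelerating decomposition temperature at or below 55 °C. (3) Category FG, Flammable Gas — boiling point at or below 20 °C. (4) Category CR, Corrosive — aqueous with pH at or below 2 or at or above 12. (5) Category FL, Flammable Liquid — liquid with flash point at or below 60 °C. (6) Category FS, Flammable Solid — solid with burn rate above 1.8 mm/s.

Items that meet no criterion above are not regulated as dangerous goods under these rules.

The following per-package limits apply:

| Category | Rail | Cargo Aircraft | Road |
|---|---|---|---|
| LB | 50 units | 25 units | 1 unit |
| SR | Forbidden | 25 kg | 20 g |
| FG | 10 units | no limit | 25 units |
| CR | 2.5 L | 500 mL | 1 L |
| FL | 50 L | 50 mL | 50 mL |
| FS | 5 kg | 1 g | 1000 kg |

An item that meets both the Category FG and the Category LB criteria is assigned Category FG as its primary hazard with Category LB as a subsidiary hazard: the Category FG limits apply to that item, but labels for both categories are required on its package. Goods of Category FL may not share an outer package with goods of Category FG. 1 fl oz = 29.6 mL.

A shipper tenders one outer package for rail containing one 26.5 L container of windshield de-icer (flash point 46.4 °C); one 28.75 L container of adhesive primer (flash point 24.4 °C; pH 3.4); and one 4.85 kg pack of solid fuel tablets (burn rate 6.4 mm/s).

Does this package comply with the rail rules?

Windshield de-icer: flash point 46.4 °C ≤ 60 °C → Category FL (Flammable Liquid).
The adhesive primer has flash point 24.4 °C, which is ≤ 60 °C, so it is Category FL (Flammable Liquid).
The solid fuel tablets have burn rate 6.4 mm/s, which is > 1.8 mm/s, so they are Category FS (Flammable Solid).
Category FL net quantity: 26.5 L + 28.75 L = 55.25 L.
55.25 L exceeds the rail limit of 50 L for Category FL.
Category FS quantity: 4.85 kg.
4.85 kg ≤ 5 kg (rail limit, Category FS) — within limit.
The segregation rule (Category FL with Category FG) does not apply to Category FL with Category FS.

No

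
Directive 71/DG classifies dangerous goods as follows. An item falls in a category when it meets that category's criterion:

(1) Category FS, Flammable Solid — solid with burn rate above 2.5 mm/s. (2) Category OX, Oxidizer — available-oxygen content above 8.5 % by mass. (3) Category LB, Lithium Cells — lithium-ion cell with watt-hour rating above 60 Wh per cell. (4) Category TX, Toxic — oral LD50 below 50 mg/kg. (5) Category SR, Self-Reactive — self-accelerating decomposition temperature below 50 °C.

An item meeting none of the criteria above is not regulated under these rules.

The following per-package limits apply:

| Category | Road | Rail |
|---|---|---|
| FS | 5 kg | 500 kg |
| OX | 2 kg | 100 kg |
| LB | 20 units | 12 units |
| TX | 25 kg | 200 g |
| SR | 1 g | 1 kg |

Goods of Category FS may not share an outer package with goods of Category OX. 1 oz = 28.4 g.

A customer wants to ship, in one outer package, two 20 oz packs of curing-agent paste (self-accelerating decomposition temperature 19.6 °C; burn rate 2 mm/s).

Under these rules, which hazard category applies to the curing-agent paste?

With self-accelerating decomposition temperature 19.6 °C (< 50 °C), the curing-agent paste falls in Category SR.

Category SR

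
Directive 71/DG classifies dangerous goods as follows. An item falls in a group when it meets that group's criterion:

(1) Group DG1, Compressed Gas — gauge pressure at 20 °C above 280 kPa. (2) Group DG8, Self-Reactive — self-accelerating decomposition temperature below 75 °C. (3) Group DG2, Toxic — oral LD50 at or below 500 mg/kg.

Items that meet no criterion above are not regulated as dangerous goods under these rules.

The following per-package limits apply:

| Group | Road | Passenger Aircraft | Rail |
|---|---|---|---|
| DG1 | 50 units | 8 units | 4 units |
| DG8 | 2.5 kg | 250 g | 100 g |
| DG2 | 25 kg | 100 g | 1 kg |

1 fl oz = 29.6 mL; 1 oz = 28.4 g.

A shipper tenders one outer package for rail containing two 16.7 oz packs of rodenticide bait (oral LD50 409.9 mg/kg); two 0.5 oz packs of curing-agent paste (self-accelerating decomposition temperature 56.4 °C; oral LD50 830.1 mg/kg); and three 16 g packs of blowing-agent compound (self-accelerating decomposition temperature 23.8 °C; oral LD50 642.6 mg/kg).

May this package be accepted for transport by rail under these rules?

Rodenticide bait: oral LD50 409.9 mg/kg ≤ 500 mg/kg → Group DG2 (Toxic).
With self-accelerating decomposition temperature 56.4 °C (< 75 °C), the curing-agent paste falls in Group DG8.
Blowing-agent compound: self-accelerating decomposition temperature 23.8 °C < 75 °C → Group DG8 (Self-Reactive).
Total Group DG8: (two 0.5 oz packs = 28.4 g) + (three 16 g packs = 48 g) = 76.4 g.
That is within the Group DG8 rail limit of 100 g.
Group DG2 quantity: two 16.7 oz packs = 948.56 g.
That is within the Group DG2 rail limit of 1 kg.
Every hazard group is within its rail limit and no segregation rule is violated.

Yes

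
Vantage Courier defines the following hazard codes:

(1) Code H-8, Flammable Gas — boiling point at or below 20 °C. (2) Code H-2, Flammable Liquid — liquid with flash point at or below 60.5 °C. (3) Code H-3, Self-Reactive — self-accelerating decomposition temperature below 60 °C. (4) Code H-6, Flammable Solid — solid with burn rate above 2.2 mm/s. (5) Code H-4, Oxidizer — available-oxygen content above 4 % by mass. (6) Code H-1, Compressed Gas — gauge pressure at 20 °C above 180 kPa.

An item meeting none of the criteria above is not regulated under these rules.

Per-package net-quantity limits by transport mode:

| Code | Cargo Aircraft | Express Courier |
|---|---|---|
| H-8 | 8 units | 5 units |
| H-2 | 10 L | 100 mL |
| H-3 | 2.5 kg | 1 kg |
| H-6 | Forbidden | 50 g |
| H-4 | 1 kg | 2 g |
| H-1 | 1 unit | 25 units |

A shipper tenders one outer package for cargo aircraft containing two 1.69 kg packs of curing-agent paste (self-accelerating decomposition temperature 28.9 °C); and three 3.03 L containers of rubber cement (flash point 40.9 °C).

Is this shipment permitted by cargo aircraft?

No

With self-accelerating decomposition temperature 28.9 °C (< 60 °C), the curing-agent paste falls in Code H-3.
Flash point 40.9 °C meets the Code H-2 criterion (Flammable Liquid), so the rubber cement is Code H-2.
Code H-3 quantity: two 1.69 kg packs = 3.38 kg.
3.38 kg > 2.5 kg (cargo aircraft limit, Code H-3) — over the limit.
Code H-2 quantity: three 3.03 L containers = 9.09 L.
9.09 L is within the cargo aircraft limit of 10 L for Code H-2.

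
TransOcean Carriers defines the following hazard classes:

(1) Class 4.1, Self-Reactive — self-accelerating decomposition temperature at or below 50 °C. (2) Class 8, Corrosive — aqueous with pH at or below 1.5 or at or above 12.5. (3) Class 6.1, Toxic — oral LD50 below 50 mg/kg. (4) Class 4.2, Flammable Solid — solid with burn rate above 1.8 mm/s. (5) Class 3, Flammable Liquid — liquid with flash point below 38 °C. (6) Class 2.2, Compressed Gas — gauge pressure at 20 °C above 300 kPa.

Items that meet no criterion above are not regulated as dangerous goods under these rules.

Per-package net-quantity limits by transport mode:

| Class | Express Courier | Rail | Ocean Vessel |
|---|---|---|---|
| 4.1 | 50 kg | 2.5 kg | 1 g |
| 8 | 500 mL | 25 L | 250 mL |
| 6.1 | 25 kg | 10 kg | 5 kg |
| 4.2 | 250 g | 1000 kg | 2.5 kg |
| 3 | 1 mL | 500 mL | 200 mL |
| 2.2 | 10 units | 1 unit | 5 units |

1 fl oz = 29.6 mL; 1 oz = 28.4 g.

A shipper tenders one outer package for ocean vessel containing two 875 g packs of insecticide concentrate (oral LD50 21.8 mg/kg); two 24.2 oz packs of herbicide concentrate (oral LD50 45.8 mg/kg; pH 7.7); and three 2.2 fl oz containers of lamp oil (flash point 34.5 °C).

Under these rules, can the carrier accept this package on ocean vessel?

Oral LD50 21.8 mg/kg meets the Class 6.1 criterion (Toxic), so the insecticide concentrate is Class 6.1.
Oral LD50 45.8 mg/kg meets the Class 6.1 criterion (Toxic), so the herbicide concentrate is Class 6.1.
Flash point 34.5 °C meets the Class 3 criterion (Flammable Liquid), so the lamp oil is Class 3.
Class 6.1 net quantity: (two 875 g packs = 1.75 kg) + (two 24.2 oz packs = 1374.56 g) = 3124.56 g.
3124.56 g ≤ 5 kg (ocean vessel limit, Class 6.1) — within limit.
Class 3 quantity: three 2.2 fl oz containers = 195.36 mL.
195.36 mL is within the ocean vessel limit of 200 mL for Class 3.
Every hazard class is within its ocean vessel limit and no segregation rule is violated.

Yes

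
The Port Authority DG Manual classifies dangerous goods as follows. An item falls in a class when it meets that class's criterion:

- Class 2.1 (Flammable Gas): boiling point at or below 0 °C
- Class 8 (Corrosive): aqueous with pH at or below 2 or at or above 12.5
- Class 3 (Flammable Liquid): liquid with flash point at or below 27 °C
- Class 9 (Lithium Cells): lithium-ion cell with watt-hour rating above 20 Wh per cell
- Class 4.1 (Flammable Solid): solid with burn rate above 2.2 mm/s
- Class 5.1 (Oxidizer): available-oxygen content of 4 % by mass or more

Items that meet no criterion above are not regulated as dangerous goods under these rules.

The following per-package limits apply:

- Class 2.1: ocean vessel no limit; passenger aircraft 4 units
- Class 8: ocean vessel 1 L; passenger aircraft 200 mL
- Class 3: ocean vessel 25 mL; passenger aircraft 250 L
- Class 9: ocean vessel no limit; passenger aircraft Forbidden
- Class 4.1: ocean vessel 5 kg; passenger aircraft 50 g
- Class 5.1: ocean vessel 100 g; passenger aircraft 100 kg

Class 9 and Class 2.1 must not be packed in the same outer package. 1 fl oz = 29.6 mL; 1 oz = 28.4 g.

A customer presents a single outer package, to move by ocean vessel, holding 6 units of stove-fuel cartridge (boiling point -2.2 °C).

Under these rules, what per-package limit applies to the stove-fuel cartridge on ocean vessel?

The stove-fuel cartridge has boiling point -2.2 °C, which is ≤ 0 °C, so it is Class 2.1 (Flammable Gas).
The ocean vessel limit for Class 2.1 is no limit.

no limit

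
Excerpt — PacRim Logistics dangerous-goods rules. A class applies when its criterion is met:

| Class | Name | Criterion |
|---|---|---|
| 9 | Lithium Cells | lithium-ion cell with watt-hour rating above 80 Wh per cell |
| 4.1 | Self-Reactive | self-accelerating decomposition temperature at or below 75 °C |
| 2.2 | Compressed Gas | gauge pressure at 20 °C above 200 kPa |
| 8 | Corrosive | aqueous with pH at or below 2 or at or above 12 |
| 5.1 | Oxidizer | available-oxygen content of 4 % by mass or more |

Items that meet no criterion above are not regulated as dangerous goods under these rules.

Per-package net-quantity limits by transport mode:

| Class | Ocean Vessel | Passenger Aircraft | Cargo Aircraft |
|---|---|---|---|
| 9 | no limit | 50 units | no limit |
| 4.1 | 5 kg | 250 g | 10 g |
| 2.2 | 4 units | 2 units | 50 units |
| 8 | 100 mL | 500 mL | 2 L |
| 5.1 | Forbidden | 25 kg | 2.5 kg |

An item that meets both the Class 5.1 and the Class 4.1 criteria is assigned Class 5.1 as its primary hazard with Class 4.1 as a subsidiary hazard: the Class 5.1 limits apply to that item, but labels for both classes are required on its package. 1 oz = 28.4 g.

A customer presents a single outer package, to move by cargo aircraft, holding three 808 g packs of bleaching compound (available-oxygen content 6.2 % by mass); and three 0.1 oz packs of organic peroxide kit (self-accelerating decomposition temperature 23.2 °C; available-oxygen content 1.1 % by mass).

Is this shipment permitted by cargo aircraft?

Available-oxygen content 6.2 % by mass meets the Class 5.1 criterion (Oxidizer), so the bleaching compound is Class 5.1.
Self-accelerating decomposition temperature 23.2 °C meets the Class 4.1 criterion (Self-Reactive), so the organic peroxide kit is Class 4.1.
Class 4.1 quantity: three 0.1 oz packs = 8.52 g.
8.52 g ≤ 10 g (cargo aircraft limit, Class 4.1) — within limit.
Class 5.1 quantity: three 808 g packs = 2.424 kg.
That is within the Class 5.1 cargo aircraft limit of 2.5 kg.
Every hazard class is within its cargo aircraft limit and no segregation rule is violated.

Yes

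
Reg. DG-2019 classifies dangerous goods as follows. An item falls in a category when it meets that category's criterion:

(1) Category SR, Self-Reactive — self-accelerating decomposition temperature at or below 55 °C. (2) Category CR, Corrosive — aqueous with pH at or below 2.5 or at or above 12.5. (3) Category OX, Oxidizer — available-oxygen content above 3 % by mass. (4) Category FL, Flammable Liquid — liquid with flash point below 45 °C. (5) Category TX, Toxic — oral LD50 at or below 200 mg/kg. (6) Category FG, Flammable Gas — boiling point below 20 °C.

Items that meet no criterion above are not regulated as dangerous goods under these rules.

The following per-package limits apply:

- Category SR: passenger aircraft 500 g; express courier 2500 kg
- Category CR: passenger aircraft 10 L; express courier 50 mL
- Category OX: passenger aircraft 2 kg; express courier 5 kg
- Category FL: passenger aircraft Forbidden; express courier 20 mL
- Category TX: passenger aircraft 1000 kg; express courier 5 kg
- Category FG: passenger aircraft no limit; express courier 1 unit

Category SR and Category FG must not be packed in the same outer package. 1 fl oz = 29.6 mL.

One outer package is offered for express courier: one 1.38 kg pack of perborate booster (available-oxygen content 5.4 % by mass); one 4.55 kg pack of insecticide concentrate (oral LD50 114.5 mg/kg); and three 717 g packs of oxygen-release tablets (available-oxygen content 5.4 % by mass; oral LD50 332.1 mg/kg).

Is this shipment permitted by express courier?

Yes

Available-oxygen content 5.4 % by mass meets the Category OX criterion (Oxidizer), so the perborate booster is Category OX.
The insecticide concentrate has oral LD50 114.5 mg/kg, which is ≤ 200 mg/kg, so it is Category TX (Toxic).
With available-oxygen content 5.4 % by mass (> 3 % by mass), the oxygen-release tablets fall in Category OX.
Total Category OX: 1.38 kg + (three 717 g packs = 2.151 kg) = 3.531 kg.
That is within the Category OX express courier limit of 5 kg.
Category TX quantity: 4.55 kg.
4.55 kg is within the express courier limit of 5 kg for Category TX.
The segregation rule (Category SR with Category FG) does not apply to Category OX with Category TX.
Every hazard category is within its express courier limit and no segregation rule is violated.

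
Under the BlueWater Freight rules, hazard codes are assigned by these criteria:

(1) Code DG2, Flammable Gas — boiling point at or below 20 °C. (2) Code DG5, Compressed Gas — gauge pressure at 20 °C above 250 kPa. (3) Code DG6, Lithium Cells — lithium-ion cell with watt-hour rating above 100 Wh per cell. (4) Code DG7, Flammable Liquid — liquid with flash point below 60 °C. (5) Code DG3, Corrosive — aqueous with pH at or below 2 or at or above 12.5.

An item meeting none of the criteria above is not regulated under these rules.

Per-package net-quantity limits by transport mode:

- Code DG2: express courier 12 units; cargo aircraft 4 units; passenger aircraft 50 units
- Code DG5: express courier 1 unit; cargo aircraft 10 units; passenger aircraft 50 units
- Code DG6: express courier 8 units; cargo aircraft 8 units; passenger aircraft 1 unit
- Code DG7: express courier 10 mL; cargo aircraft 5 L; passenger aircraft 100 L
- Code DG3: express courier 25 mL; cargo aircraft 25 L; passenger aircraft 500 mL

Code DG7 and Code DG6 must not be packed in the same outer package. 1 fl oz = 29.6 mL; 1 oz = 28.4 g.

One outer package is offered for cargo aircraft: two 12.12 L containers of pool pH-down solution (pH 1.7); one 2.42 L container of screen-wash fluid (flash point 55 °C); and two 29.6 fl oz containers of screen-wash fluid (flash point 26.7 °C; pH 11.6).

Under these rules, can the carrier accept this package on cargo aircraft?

The pool pH-down solution has pH 1.7, which is ≤ 2, so it is Code DG3 (Corrosive).
Screen-wash fluid: flash point 55 °C < 60 °C → Code DG7 (Flammable Liquid).
The screen-wash fluid has flash point 26.7 °C, which is < 60 °C, so it is Code DG7 (Flammable Liquid).
Code DG7 net quantity: 2.42 L + (two 29.6 fl oz containers = 1752.32 mL) = 4172.32 mL.
That is within the Code DG7 cargo aircraft limit of 5 L.
Code DG3 quantity: two 12.12 L containers = 24.24 L.
24.24 L is within the cargo aircraft limit of 25 L for Code DG3.
The segregation rule (Code DG7 with Code DG6) does not apply to Code DG7 with Code DG3.
Every hazard code is within its cargo aircraft limit and no segregation rule is violated.

Yes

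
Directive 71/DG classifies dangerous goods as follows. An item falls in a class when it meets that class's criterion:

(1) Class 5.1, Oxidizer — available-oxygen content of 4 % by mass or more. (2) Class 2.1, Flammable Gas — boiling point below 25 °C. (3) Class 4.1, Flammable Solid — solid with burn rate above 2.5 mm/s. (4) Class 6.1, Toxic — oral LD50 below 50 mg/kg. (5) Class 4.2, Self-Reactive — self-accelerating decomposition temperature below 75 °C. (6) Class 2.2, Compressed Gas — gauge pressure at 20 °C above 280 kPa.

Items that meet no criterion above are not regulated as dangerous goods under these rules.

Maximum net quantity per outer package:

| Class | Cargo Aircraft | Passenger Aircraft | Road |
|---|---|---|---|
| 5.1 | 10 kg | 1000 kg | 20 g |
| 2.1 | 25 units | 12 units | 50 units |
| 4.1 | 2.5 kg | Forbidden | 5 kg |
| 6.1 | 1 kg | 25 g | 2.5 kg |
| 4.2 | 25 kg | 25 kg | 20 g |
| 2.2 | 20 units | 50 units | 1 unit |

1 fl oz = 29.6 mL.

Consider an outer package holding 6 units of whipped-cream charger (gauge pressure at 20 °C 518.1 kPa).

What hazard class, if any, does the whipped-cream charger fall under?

Class 2.2

The whipped-cream charger has gauge pressure at 20 °C 518.1 kPa, which is > 280 kPa, so it is Class 2.2 (Compressed Gas).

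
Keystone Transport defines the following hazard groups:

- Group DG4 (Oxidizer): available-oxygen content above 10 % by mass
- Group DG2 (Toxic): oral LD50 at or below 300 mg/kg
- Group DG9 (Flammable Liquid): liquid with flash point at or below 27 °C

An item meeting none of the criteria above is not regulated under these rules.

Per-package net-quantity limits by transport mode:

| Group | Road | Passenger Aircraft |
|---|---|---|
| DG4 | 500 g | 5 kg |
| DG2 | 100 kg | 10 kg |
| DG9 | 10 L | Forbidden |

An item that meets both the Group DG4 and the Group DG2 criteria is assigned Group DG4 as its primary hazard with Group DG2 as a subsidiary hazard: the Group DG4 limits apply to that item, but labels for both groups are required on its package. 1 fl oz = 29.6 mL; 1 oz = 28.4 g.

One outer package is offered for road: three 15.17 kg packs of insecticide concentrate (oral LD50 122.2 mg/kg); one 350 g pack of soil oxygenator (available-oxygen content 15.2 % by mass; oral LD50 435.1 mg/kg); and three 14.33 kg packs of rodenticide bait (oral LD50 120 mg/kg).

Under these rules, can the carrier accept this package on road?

Oral LD50 122.2 mg/kg meets the Group DG2 criterion (Toxic), so the insecticide concentrate is Group DG2.
Available-oxygen content 15.2 % by mass meets the Group DG4 criterion (Oxidizer), so the soil oxygenator is Group DG4.
Oral LD50 120 mg/kg meets the Group DG2 criterion (Toxic), so the rodenticide bait is Group DG2.
Group DG2 net quantity: (three 15.17 kg packs = 45.51 kg) + (three 14.33 kg packs = 42.99 kg) = 88.5 kg.
That is within the Group DG2 road limit of 100 kg.
Group DG4 quantity: 350 g.
That is within the Group DG4 road limit of 500 g.
Every hazard group is within its road limit and no segregation rule is violated.

Yes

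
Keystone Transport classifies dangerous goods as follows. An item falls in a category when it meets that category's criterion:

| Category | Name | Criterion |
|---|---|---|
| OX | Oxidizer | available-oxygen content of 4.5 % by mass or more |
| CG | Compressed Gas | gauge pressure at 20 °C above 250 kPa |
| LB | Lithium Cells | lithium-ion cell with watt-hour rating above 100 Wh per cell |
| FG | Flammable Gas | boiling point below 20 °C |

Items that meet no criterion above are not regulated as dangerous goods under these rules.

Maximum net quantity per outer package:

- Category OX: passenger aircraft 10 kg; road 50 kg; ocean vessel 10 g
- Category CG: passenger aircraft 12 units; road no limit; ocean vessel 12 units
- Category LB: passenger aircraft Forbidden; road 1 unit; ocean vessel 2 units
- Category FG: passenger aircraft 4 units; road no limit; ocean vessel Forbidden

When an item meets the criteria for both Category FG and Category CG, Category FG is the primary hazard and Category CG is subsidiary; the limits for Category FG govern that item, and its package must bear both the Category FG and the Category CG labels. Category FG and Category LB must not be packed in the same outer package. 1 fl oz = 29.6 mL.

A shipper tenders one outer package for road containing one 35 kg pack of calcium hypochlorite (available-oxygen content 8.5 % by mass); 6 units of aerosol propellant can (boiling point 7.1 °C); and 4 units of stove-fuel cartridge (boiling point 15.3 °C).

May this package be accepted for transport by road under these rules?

Available-oxygen content 8.5 % by mass meets the Category OX criterion (Oxidizer), so the calcium hypochlorite is Category OX.
With boiling point 7.1 °C (< 20 °C), the aerosol propellant can falls in Category FG.
The stove-fuel cartridge has boiling point 15.3 °C, which is < 20 °C, so it is Category FG (Flammable Gas).
Category FG net quantity: 6 units + 4 units = 10 units.
Category FG has no per-package limit by road.
Category OX quantity: 35 kg.
35 kg is within the road limit of 50 kg for Category OX.
The segregation rule (Category FG with Category LB) does not apply to Category FG with Category OX.
Every hazard category is within its road limit and no segregation rule is violated.

Yes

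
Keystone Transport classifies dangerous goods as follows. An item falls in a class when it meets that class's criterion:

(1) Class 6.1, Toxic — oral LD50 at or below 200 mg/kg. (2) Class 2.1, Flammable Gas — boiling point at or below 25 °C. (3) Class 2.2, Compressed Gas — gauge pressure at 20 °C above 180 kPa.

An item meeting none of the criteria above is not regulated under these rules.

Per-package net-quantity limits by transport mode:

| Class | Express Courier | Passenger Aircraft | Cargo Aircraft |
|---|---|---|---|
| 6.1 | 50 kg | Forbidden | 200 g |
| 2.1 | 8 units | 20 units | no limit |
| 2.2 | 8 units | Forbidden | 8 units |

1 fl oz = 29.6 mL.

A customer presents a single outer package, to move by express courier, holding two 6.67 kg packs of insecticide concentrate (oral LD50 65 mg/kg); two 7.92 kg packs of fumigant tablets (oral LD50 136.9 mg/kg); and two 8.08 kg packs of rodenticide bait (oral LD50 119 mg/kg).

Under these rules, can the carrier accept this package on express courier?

With oral LD50 65 mg/kg (≤ 200 mg/kg), the insecticide concentrate falls in Class 6.1.
Oral LD50 136.9 mg/kg meets the Class 6.1 criterion (Toxic), so the fumigant tablets are Class 6.1.
Rodenticide bait: oral LD50 119 mg/kg ≤ 200 mg/kg → Class 6.1 (Toxic).
Class 6.1 net quantity: (two 6.67 kg packs = 13.34 kg) + (two 7.92 kg packs = 15.84 kg) + (two 8.08 kg packs = 16.16 kg) = 45.34 kg.
That is within the Class 6.1 express courier limit of 50 kg.

Yes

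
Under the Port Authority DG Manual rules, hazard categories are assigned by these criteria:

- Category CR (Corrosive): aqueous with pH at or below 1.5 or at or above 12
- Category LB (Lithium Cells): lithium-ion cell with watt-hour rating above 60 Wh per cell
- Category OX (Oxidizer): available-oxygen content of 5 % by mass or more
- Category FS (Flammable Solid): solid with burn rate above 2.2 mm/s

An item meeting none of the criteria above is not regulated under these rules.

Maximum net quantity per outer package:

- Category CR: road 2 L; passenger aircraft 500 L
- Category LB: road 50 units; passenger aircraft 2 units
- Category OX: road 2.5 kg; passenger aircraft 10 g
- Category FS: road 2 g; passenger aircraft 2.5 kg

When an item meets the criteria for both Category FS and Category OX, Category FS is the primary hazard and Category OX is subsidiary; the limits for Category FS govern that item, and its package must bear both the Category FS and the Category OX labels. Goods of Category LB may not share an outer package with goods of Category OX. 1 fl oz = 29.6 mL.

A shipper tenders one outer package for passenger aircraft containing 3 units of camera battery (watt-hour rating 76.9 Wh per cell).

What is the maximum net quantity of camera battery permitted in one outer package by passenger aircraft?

2 units

With watt-hour rating 76.9 Wh per cell (> 60 Wh per cell), the camera battery falls in Category LB.
The passenger aircraft limit for Category LB is 2 units.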